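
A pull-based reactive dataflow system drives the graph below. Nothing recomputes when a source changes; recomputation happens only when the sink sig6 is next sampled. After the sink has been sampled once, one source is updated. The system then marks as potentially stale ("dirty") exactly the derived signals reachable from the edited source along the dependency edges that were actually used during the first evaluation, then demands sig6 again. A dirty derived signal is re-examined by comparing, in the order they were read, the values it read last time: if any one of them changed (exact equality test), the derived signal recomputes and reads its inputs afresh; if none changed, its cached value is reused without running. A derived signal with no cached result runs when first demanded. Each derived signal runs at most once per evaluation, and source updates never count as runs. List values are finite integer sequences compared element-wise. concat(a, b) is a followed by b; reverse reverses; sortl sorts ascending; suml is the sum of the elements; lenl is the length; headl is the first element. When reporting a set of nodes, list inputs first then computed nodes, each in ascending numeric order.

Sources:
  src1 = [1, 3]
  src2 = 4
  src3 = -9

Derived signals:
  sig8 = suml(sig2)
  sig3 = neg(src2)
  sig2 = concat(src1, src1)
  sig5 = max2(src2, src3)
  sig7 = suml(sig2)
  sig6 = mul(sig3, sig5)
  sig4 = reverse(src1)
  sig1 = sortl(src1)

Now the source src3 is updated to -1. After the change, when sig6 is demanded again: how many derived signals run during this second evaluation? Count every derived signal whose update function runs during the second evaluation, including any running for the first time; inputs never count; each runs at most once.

First evaluation (everything demanded from the output):
  sig3 = neg(4) = -4
  sig5 = max2(4, -9) = 4
  sig6 = mul(-4, 4) = -16

Propagation after the edit:
  sig5: runs — src3 -9->-1; result 4 (same value as before).
  sig6: checked — values it read are unchanged (sig3 unchanged, sig5 unchanged); reused cached -16 without running.

Key observation: the change is absorbed at sig5 — it re-runs but produces the same value, and the output's value is unchanged.

Derived signals that run: sig5 — 1 in total.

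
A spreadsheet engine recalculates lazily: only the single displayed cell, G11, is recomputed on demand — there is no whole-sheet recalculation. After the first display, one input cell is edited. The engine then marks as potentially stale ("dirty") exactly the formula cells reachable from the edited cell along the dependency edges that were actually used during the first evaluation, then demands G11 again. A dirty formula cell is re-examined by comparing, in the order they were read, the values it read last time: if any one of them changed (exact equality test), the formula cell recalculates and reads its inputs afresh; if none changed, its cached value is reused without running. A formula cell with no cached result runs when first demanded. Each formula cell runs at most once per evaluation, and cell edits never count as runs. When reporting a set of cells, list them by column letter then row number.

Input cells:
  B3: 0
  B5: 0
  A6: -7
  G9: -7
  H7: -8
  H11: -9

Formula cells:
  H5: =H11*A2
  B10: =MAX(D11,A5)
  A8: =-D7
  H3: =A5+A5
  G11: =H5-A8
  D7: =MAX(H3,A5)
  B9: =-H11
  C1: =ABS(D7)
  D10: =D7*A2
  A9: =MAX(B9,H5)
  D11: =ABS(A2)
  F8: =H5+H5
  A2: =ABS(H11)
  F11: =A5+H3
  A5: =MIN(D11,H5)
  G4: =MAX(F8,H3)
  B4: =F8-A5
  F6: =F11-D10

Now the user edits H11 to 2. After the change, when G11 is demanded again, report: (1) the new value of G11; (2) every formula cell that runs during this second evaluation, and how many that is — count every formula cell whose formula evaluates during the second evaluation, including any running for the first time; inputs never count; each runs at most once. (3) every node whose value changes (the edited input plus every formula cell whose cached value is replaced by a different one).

New value of G11: 8.
Formula cells that run: A2, A5, A8, D7, D11, G11, H3, H5 — 8 in total.
Values that change: A2, A5, A8, D7, D11, G11, H3, H5, H11.

First evaluation (everything demanded from the output):
  A2 = ABS(-9) = 9
  D11 = ABS(9) = 9
  H5 = -9 * 9 = -81
  A5 = MIN(9, -81) = -81
  H3 = -81 + -81 = -162
  D7 = MAX(-162, -81) = -81
  A8 = -(-81) = 81
  G11 = -81 - 81 = -162

Propagation after the edit:
  A2: runs — H11 -9->2; result 2.
  D11: runs — A2 9->2; result 2.
  H5: runs — H11 -9->2; A2 9->2; result 4.
  A5: runs — D11 9->2; H5 -81->4; result 2.
  H3: runs — A5 -81->2; A5 -81->2; result 4.
  D7: runs — H3 -162->4; A5 -81->2; result 4.
  A8: runs — D7 -81->4; result -4.
  G11: runs — H5 -81->4; A8 81->-4; result 8.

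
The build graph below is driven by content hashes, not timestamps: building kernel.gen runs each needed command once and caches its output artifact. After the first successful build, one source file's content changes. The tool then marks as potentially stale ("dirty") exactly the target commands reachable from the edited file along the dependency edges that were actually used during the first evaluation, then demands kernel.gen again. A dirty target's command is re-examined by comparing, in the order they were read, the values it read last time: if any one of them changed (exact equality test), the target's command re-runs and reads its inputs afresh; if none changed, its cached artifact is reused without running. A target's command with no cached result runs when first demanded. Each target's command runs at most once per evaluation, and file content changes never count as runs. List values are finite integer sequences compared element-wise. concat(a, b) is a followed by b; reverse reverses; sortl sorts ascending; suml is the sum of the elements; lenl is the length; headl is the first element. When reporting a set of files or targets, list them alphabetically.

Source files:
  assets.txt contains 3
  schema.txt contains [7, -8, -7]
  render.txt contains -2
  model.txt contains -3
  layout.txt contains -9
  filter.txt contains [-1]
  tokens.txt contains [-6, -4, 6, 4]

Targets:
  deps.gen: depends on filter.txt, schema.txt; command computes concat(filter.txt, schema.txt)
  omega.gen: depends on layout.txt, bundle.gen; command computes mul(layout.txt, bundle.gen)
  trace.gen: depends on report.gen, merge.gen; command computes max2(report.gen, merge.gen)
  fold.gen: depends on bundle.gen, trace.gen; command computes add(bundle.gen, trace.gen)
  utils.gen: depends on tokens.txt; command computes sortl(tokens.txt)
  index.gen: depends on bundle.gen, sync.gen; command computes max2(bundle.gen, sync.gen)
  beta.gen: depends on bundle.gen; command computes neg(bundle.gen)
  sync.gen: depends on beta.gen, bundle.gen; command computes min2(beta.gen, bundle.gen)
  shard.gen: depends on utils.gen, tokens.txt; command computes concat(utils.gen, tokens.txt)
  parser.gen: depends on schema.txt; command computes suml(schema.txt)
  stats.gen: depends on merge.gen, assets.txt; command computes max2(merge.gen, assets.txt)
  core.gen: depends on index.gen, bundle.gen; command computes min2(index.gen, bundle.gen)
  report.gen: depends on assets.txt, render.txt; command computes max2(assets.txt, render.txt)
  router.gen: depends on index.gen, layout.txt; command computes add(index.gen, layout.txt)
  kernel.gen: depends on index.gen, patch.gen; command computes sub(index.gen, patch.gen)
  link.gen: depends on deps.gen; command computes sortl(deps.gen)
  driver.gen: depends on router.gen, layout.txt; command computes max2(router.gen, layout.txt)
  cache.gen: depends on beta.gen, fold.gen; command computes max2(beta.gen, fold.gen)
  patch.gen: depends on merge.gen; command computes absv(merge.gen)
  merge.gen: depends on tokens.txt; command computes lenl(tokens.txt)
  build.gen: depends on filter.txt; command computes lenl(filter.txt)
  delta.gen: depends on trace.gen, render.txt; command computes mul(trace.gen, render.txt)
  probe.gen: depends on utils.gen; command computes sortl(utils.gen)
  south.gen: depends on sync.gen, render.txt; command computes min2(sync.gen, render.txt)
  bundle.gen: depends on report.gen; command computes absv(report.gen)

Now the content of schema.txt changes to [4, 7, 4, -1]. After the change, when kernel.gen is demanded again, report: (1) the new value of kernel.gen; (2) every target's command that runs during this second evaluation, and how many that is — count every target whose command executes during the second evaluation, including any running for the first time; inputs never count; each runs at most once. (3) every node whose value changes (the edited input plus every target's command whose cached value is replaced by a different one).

kernel.gen now evaluates to -1.
Run set: none (0 run).
Changed values: schema.txt.
The important point: nothing the output needs ever reads schema.txt, so the edit is invisible to it.

Initial pass — values computed on the first demand:
  merge.gen = lenl([-6, -4, 6, 4]) = 4
  patch.gen = absv(4) = 4
  report.gen = max2(3, -2) = 3
  bundle.gen = absv(3) = 3
  beta.gen = neg(3) = -3
  sync.gen = min2(-3, 3) = -3
  index.gen = max2(3, -3) = 3
  kernel.gen = sub(3, 4) = -1

Second demand — change propagation:
  no demanded computation ever read schema.txt, so the edit dirties nothing and nothing runs.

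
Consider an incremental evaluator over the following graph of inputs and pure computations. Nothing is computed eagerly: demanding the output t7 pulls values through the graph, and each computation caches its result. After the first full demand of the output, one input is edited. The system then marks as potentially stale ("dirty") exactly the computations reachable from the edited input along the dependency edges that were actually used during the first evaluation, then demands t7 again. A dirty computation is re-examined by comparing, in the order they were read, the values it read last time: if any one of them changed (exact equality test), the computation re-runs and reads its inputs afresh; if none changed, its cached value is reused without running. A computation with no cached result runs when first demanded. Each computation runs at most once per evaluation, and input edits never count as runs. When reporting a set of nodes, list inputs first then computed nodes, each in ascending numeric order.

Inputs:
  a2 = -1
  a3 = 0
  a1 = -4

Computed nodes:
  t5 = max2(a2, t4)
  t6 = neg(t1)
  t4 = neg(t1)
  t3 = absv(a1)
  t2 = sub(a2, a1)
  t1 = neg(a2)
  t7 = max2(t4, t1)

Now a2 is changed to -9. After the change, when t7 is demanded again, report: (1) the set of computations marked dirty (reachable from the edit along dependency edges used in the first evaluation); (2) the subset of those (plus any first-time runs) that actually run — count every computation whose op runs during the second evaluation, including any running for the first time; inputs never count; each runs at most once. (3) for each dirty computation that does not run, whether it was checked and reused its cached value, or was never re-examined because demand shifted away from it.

Initial pass — values computed on the first demand:
  t1 = neg(-1) = 1
  t4 = neg(1) = -1
  t7 = max2(-1, 1) = 1

Second demand — change propagation:
  t1: re-runs because a2 -1->-9; new result 9.
  t4: re-runs because t1 1->9; new result -9.
  t7: re-runs because t4 -1->-9; t1 1->9; new result 9.

Dirty set: t1, t4, t7.
Run set: t1, t4, t7 (3 run).
All dirty computations ended up running.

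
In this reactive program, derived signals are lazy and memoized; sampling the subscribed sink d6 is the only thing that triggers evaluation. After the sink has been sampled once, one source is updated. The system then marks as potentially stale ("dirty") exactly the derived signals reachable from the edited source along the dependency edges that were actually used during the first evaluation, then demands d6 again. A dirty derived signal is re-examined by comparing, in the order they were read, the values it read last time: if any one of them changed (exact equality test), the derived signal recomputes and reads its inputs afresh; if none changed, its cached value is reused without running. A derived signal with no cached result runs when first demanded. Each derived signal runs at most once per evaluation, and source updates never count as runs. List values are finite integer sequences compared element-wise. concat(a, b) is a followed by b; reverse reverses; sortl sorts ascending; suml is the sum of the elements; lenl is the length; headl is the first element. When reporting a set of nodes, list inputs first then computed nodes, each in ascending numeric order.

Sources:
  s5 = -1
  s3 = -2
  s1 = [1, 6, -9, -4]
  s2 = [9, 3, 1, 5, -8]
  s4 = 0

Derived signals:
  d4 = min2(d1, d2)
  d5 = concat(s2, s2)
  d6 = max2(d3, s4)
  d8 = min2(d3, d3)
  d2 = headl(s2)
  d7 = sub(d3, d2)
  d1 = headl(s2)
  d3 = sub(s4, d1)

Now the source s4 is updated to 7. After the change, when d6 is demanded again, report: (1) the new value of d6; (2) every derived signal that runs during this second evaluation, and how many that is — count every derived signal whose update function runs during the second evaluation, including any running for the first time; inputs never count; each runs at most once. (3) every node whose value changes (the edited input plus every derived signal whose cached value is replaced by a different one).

First demand of the output computes:
  d1 = headl([9, 3, 1, 5, -8]) = 9
  d3 = sub(0, 9) = -9
  d6 = max2(-9, 0) = 0

After the edit, cleaning proceeds:
  d3: a read changed (s4 0->7) — executes, giving -2.
  d6: a read changed (d3 -9->-2; s4 0->7) — executes, giving 7.

Demanding d6 again yields 7.
2 derived signals run: d3, d6.
The nodes whose values change: s4, d3, d6.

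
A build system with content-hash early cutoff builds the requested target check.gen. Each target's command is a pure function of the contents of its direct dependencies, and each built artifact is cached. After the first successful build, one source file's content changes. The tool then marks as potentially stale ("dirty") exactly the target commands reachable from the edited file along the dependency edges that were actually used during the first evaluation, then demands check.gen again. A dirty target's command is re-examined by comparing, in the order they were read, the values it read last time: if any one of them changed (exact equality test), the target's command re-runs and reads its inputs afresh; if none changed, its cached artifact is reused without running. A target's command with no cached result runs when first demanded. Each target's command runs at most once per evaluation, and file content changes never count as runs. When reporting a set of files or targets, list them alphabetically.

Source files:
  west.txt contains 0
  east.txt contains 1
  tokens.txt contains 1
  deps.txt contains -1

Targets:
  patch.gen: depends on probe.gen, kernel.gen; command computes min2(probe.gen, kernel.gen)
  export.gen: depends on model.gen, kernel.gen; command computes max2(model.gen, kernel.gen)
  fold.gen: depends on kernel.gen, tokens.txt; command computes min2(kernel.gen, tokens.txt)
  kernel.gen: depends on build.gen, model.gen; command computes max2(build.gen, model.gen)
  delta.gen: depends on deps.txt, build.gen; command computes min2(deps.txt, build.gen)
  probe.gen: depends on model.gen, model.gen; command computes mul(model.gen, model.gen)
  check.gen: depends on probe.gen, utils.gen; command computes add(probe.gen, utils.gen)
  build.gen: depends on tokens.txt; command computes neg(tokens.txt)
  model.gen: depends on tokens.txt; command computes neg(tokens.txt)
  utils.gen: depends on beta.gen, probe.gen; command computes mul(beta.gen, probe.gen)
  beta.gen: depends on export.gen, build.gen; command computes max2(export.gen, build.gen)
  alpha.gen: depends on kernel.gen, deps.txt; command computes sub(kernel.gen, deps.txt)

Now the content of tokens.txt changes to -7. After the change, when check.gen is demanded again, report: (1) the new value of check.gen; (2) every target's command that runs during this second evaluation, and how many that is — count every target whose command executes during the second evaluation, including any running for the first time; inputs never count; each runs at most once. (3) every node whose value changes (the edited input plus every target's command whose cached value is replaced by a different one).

First evaluation (everything demanded from the output):
  build.gen = neg(1) = -1
  model.gen = neg(1) = -1
  kernel.gen = max2(-1, -1) = -1
  export.gen = max2(-1, -1) = -1
  beta.gen = max2(-1, -1) = -1
  probe.gen = mul(-1, -1) = 1
  utils.gen = mul(-1, 1) = -1
  check.gen = add(1, -1) = 0

Propagation after the edit:
  build.gen: runs — tokens.txt 1->-7; result 7.
  model.gen: runs — tokens.txt 1->-7; result 7.
  kernel.gen: runs — build.gen -1->7; model.gen -1->7; result 7.
  export.gen: runs — model.gen -1->7; kernel.gen -1->7; result 7.
  beta.gen: runs — export.gen -1->7; build.gen -1->7; result 7.
  probe.gen: runs — model.gen -1->7; model.gen -1->7; result 49.
  utils.gen: runs — beta.gen -1->7; probe.gen 1->49; result 343.
  check.gen: runs — probe.gen 1->49; utils.gen -1->343; result 392.

New value of check.gen: 392.
Target commands that run: beta.gen, build.gen, check.gen, export.gen, kernel.gen, model.gen, probe.gen, utils.gen — 8 in total.
Values that change: beta.gen, build.gen, check.gen, export.gen, kernel.gen, model.gen, probe.gen, tokens.txt, utils.gen.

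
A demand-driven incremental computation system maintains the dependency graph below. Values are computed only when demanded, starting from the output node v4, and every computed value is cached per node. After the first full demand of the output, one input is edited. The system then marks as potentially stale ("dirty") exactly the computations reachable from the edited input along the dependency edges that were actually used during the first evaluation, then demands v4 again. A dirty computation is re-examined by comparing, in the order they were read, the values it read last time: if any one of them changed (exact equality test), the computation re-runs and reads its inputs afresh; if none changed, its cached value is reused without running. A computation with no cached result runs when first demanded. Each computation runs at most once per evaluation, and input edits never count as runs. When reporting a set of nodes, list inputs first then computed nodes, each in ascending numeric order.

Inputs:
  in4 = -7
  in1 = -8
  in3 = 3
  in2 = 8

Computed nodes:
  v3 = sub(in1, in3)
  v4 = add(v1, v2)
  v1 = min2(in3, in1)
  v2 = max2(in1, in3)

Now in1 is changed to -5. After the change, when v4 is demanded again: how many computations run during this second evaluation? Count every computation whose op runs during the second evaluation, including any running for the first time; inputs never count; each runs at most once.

First evaluation (everything demanded from the output):
  v1 = min2(3, -8) = -8
  v2 = max2(-8, 3) = 3
  v4 = add(-8, 3) = -5

Propagation after the edit:
  v1: runs — in1 -8->-5; result -5.
  v2: runs — in1 -8->-5; result 3 (same value as before).
  v4: runs — v1 -8->-5; result -2.

Computations that run: v1, v2, v4 — 3 in total.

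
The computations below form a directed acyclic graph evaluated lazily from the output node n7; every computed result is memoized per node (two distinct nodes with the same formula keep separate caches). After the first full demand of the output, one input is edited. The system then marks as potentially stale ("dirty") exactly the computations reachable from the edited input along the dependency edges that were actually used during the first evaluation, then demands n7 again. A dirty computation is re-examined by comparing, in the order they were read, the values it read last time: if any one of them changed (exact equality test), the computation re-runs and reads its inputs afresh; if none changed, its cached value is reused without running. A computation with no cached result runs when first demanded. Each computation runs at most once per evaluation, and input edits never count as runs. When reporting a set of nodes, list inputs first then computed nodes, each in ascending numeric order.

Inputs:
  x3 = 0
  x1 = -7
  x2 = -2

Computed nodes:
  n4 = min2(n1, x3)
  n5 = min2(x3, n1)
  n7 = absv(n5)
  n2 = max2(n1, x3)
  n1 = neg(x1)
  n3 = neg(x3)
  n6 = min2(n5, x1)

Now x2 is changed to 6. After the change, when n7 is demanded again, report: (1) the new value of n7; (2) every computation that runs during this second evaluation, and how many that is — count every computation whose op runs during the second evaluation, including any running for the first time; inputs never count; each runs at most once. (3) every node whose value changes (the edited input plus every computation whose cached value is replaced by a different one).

First demand of the output computes:
  n1 = neg(-7) = 7
  n5 = min2(0, 7) = 0
  n7 = absv(0) = 0

After the edit, cleaning proceeds:
  no node depends on x2 at all; the second demand re-runs nothing.

Note the shortcut — nothing in the graph depends on x2 at all, so no recomputation happens.

Demanding n7 again yields 0.
0 computations run: none.
The nodes whose values change: x2.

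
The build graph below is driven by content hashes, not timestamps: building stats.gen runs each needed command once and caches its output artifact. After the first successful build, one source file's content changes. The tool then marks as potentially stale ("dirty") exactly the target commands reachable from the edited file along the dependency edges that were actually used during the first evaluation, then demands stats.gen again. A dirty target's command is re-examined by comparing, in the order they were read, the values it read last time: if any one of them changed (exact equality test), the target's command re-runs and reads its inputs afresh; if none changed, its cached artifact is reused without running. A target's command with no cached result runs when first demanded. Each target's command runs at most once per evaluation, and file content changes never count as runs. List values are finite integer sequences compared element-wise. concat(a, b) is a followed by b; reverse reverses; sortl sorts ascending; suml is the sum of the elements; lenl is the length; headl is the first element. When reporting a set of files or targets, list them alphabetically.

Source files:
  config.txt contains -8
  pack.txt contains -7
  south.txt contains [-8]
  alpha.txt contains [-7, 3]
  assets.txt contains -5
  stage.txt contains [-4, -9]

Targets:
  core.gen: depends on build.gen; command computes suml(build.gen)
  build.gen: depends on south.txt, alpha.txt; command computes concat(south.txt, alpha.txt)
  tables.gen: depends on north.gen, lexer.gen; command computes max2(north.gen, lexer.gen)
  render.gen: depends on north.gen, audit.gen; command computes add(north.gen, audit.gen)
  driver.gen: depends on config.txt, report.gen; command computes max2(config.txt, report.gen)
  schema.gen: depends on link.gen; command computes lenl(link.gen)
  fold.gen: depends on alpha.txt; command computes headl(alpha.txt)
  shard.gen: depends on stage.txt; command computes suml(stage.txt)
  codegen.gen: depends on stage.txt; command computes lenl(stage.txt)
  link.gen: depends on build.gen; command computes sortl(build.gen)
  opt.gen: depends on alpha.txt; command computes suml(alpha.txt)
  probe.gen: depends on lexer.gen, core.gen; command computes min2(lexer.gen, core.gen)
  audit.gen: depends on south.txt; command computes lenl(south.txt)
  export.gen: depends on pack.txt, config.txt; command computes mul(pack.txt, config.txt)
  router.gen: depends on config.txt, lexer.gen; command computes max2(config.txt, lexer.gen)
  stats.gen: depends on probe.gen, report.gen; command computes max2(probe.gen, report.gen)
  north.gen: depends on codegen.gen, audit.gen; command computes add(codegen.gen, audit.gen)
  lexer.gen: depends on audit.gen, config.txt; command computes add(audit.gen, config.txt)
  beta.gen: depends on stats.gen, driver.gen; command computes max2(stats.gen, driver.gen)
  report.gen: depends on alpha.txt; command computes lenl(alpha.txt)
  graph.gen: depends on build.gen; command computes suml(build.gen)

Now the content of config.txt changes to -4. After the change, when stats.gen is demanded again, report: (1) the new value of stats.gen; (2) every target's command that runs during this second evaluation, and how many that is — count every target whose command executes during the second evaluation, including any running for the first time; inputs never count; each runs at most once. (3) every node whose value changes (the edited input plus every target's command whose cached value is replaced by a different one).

stats.gen now evaluates to 2.
Run set: lexer.gen, probe.gen (2 run).
Changed values: config.txt, lexer.gen.
The important point: probe.gen recomputes to an identical value, and the output ends up unchanged.

Initial pass — values computed on the first demand:
  audit.gen = lenl([-8]) = 1
  build.gen = concat([-8], [-7, 3]) = [-8, -7, 3]
  core.gen = suml([-8, -7, 3]) = -12
  lexer.gen = add(1, -8) = -7
  probe.gen = min2(-7, -12) = -12
  report.gen = lenl([-7, 3]) = 2
  stats.gen = max2(-12, 2) = 2

Second demand — change propagation:
  lexer.gen: re-runs because config.txt -8->-4; new result -3.
  probe.gen: re-runs because lexer.gen -7->-3; new result -12 (unchanged).
  stats.gen: re-examined; everything it read last time is the same (probe.gen unchanged, report.gen unchanged) — cache 2 kept, no run.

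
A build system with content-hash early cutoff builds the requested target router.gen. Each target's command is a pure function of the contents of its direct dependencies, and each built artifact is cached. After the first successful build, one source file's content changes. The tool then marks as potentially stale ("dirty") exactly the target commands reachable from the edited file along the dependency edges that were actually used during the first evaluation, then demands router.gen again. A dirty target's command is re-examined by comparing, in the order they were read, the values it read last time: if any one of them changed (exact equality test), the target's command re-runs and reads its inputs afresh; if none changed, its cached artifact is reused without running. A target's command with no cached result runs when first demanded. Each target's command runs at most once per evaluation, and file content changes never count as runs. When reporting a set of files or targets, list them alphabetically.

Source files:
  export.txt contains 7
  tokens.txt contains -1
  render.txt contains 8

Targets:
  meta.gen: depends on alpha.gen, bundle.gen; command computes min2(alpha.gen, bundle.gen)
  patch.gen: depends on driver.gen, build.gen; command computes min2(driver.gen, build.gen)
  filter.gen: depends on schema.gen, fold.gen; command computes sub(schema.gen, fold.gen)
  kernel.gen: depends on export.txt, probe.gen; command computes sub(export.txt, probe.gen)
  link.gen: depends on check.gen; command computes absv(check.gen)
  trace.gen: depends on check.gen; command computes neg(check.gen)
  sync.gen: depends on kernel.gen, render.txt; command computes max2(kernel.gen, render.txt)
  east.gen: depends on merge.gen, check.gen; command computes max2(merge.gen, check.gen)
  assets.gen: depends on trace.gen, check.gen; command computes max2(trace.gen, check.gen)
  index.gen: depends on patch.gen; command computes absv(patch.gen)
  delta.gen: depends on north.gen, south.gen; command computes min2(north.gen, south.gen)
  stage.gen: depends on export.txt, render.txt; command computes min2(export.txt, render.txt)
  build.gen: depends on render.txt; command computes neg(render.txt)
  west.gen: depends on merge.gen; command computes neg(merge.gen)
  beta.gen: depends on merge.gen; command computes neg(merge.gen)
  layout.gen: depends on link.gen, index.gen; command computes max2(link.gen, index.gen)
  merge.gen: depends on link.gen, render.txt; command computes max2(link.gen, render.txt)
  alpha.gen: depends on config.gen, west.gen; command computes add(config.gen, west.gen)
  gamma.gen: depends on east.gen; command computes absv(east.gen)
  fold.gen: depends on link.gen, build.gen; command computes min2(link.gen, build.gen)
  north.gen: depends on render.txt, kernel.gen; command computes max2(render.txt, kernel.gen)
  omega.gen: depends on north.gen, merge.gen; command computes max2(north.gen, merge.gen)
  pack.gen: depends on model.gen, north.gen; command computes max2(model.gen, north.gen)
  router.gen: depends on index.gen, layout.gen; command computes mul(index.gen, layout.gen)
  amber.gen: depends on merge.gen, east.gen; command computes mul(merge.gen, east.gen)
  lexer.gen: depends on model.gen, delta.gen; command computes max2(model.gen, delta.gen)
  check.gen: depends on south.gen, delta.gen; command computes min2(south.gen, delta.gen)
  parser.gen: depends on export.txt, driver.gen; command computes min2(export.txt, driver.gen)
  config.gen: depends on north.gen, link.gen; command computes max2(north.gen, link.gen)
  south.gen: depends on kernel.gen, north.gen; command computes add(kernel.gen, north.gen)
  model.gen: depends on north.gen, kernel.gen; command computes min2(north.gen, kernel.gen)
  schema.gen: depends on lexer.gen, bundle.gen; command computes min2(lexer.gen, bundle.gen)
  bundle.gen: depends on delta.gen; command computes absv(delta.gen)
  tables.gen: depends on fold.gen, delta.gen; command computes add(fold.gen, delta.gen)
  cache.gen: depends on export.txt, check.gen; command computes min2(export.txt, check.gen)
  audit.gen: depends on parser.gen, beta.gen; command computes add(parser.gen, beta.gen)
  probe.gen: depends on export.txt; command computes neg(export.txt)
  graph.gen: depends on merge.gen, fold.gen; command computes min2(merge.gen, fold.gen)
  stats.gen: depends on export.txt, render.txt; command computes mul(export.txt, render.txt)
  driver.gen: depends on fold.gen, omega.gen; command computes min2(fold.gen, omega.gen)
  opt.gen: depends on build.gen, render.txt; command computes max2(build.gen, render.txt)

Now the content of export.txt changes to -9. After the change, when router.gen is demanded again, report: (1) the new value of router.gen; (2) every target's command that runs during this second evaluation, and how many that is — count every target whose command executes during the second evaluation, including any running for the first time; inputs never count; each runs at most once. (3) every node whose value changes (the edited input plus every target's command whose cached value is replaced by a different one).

New value of router.gen: 80.
Target commands that run: check.gen, delta.gen, driver.gen, fold.gen, kernel.gen, layout.gen, link.gen, merge.gen, north.gen, omega.gen, probe.gen, router.gen, south.gen — 13 in total.
Values that change: check.gen, delta.gen, export.txt, kernel.gen, layout.gen, link.gen, merge.gen, north.gen, omega.gen, probe.gen, router.gen, south.gen.
Key observation: the cutoff stops propagation at patch.gen — its inputs' values are unchanged, so it reuses its cache.

First evaluation (everything demanded from the output):
  build.gen = neg(8) = -8
  probe.gen = neg(7) = -7
  kernel.gen = sub(7, -7) = 14
  north.gen = max2(8, 14) = 14
  south.gen = add(14, 14) = 28
  delta.gen = min2(14, 28) = 14
  check.gen = min2(28, 14) = 14
  link.gen = absv(14) = 14
  fold.gen = min2(14, -8) = -8
  merge.gen = max2(14, 8) = 14
  omega.gen = max2(14, 14) = 14
  driver.gen = min2(-8, 14) = -8
  patch.gen = min2(-8, -8) = -8
  index.gen = absv(-8) = 8
  layout.gen = max2(14, 8) = 14
  router.gen = mul(8, 14) = 112

Propagation after the edit:
  probe.gen: runs — export.txt 7->-9; result 9.
  kernel.gen: runs — export.txt 7->-9; probe.gen -7->9; result -18.
  north.gen: runs — kernel.gen 14->-18; result 8.
  south.gen: runs — kernel.gen 14->-18; north.gen 14->8; result -10.
  delta.gen: runs — north.gen 14->8; south.gen 28->-10; result -10.
  check.gen: runs — south.gen 28->-10; delta.gen 14->-10; result -10.
  link.gen: runs — check.gen 14->-10; result 10.
  fold.gen: runs — link.gen 14->10; result -8 (same value as before).
  merge.gen: runs — link.gen 14->10; result 10.
  omega.gen: runs — north.gen 14->8; merge.gen 14->10; result 10.
  driver.gen: runs — omega.gen 14->10; result -8 (same value as before).
  patch.gen: checked — values it read are unchanged (driver.gen unchanged, build.gen unchanged); reused cached -8 without running.
  index.gen: checked — values it read are unchanged (patch.gen unchanged); reused cached 8 without running.
  layout.gen: runs — link.gen 14->10; result 10.
  router.gen: runs — layout.gen 14->10; result 80.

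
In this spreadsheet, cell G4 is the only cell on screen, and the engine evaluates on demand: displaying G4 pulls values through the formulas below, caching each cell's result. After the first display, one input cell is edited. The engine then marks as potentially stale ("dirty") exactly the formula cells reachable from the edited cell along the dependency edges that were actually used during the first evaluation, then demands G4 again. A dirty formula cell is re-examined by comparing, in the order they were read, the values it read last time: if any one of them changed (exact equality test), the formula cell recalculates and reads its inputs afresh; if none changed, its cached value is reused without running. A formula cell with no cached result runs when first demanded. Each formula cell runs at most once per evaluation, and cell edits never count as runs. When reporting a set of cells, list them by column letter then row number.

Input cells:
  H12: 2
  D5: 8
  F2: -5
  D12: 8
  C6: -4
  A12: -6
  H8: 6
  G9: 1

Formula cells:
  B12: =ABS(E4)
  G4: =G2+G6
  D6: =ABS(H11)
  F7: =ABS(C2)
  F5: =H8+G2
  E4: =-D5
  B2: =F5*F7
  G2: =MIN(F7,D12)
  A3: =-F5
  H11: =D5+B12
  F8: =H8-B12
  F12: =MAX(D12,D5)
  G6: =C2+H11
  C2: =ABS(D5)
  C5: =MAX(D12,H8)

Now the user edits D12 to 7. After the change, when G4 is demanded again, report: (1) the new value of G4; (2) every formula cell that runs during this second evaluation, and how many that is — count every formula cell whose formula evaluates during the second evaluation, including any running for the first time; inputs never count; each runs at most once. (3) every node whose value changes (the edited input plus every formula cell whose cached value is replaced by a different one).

G4 now evaluates to 31.
Run set: G2, G4 (2 run).
Changed values: D12, G2, G4.

Initial pass — values computed on the first demand:
  C2 = ABS(8) = 8
  E4 = -(8) = -8
  B12 = ABS(-8) = 8
  F7 = ABS(8) = 8
  G2 = MIN(8, 8) = 8
  H11 = 8 + 8 = 16
  G6 = 8 + 16 = 24
  G4 = 8 + 24 = 32

Second demand — change propagation:
  G2: re-runs because D12 8->7; new result 7.
  G4: re-runs because G2 8->7; new result 31.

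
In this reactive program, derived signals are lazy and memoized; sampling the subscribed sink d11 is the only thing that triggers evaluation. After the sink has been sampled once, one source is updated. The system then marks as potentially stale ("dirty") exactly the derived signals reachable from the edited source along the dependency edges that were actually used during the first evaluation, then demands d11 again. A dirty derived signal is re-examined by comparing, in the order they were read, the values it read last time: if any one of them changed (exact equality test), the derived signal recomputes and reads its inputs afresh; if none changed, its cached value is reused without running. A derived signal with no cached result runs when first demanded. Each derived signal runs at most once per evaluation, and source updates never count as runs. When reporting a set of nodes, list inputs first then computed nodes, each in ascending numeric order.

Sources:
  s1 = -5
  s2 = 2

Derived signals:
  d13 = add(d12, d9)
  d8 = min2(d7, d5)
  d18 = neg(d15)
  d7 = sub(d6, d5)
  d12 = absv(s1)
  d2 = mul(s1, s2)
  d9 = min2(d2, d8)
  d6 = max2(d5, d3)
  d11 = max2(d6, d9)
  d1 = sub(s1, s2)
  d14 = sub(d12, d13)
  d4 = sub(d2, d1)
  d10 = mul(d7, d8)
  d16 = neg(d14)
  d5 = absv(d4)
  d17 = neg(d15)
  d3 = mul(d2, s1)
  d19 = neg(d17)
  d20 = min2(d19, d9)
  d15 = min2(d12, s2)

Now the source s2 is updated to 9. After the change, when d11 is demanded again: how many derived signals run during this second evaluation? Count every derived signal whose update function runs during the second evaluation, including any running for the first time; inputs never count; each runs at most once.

10 derived signals run: d1, d2, d3, d4, d5, d6, d7, d8, d9, d11.

First demand of the output computes:
  d1 = sub(-5, 2) = -7
  d2 = mul(-5, 2) = -10
  d3 = mul(-10, -5) = 50
  d4 = sub(-10, -7) = -3
  d5 = absv(-3) = 3
  d6 = max2(3, 50) = 50
  d7 = sub(50, 3) = 47
  d8 = min2(47, 3) = 3
  d9 = min2(-10, 3) = -10
  d11 = max2(50, -10) = 50

After the edit, cleaning proceeds:
  d1: a read changed (s2 2->9) — executes, giving -14.
  d2: a read changed (s2 2->9) — executes, giving -45.
  d3: a read changed (d2 -10->-45) — executes, giving 225.
  d4: a read changed (d2 -10->-45; d1 -7->-14) — executes, giving -31.
  d5: a read changed (d4 -3->-31) — executes, giving 31.
  d6: a read changed (d5 3->31; d3 50->225) — executes, giving 225.
  d7: a read changed (d6 50->225; d5 3->31) — executes, giving 194.
  d8: a read changed (d7 47->194; d5 3->31) — executes, giving 31.
  d9: a read changed (d2 -10->-45; d8 3->31) — executes, giving -45.
  d11: a read changed (d6 50->225; d9 -10->-45) — executes, giving 225.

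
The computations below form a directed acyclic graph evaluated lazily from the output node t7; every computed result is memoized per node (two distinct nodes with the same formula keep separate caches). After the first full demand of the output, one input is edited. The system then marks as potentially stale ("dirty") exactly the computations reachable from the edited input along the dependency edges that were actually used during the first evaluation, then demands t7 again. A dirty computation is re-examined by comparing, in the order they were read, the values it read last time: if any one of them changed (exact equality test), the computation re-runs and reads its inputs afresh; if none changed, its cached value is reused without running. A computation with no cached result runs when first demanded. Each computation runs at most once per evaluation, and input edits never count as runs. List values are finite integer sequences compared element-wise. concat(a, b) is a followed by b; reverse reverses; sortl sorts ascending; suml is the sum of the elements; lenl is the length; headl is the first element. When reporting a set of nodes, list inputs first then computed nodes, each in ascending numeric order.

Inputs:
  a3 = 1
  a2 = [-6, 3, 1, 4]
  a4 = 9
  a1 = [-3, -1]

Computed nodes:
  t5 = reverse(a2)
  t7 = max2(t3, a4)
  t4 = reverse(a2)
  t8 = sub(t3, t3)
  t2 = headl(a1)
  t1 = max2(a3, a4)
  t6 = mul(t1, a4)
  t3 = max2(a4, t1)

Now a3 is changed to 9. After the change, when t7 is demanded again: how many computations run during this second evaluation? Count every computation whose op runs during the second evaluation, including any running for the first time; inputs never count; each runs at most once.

1 computations run: t1.
Note the absorption at t1: it re-runs yet its value is the same, leaving the output's value untouched.

First demand of the output computes:
  t1 = max2(1, 9) = 9
  t3 = max2(9, 9) = 9
  t7 = max2(9, 9) = 9

After the edit, cleaning proceeds:
  t1: a read changed (a3 1->9) — executes, giving 9 — identical to its old value.
  t3: dirty, but its reads are unchanged (a4 unchanged, t1 unchanged); cached 9 stands.
  t7: dirty, but its reads are unchanged (t3 unchanged, a4 unchanged); cached 9 stands.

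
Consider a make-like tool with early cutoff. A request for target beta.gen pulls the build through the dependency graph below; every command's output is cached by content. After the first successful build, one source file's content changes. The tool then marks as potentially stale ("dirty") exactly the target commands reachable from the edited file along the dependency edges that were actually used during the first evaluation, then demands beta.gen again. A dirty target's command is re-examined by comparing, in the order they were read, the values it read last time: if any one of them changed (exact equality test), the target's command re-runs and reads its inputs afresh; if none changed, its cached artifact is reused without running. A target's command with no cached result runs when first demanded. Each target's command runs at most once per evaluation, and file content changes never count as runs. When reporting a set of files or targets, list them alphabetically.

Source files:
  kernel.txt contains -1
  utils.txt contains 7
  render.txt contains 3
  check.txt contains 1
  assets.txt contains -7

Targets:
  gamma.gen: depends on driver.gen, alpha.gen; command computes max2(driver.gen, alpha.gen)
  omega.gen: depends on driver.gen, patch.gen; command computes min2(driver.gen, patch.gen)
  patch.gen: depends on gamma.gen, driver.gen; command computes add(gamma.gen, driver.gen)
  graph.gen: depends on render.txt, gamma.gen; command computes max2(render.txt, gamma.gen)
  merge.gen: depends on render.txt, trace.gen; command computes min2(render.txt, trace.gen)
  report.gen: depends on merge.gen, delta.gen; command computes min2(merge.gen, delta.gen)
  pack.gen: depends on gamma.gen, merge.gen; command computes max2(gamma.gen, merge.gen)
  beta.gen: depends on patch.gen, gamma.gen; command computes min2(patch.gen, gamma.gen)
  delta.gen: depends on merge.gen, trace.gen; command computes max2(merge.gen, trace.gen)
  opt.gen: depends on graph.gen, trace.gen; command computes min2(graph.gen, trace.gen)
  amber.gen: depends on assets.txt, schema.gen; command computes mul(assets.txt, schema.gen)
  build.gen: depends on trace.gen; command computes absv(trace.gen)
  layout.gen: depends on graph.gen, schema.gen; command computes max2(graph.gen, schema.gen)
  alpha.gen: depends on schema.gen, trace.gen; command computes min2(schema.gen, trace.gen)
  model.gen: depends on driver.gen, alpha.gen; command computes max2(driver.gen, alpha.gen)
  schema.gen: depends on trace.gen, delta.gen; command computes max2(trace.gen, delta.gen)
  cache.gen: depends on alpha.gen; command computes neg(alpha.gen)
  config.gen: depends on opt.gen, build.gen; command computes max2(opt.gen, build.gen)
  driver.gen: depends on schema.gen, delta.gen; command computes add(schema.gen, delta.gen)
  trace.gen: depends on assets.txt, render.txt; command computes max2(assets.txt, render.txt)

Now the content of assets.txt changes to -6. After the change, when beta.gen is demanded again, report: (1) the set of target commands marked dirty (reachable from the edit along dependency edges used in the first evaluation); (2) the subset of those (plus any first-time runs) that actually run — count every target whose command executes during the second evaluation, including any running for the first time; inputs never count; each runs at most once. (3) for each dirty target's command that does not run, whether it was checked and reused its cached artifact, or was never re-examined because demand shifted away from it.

First demand of the output computes:
  trace.gen = max2(-7, 3) = 3
  merge.gen = min2(3, 3) = 3
  delta.gen = max2(3, 3) = 3
  schema.gen = max2(3, 3) = 3
  alpha.gen = min2(3, 3) = 3
  driver.gen = add(3, 3) = 6
  gamma.gen = max2(6, 3) = 6
  patch.gen = add(6, 6) = 12
  beta.gen = min2(12, 6) = 6

After the edit, cleaning proceeds:
  trace.gen: a read changed (assets.txt -7->-6) — executes, giving 3 — identical to its old value.
  merge.gen: dirty, but its reads are unchanged (render.txt unchanged, trace.gen unchanged); cached 3 stands.
  delta.gen: dirty, but its reads are unchanged (merge.gen unchanged, trace.gen unchanged); cached 3 stands.
  schema.gen: dirty, but its reads are unchanged (trace.gen unchanged, delta.gen unchanged); cached 3 stands.
  alpha.gen: dirty, but its reads are unchanged (schema.gen unchanged, trace.gen unchanged); cached 3 stands.
  driver.gen: dirty, but its reads are unchanged (schema.gen unchanged, delta.gen unchanged); cached 6 stands.
  gamma.gen: dirty, but its reads are unchanged (driver.gen unchanged, alpha.gen unchanged); cached 6 stands.
  patch.gen: dirty, but its reads are unchanged (gamma.gen unchanged, driver.gen unchanged); cached 12 stands.
  beta.gen: dirty, but its reads are unchanged (patch.gen unchanged, gamma.gen unchanged); cached 6 stands.

Note the absorption at trace.gen: it re-runs yet its value is the same, leaving the output's value untouched.

The edit dirties: alpha.gen, beta.gen, delta.gen, driver.gen, gamma.gen, merge.gen, patch.gen, schema.gen, trace.gen.
1 target commands run: trace.gen.
Cache hits after checking: alpha.gen, beta.gen, delta.gen, driver.gen, gamma.gen, merge.gen, patch.gen, schema.gen.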